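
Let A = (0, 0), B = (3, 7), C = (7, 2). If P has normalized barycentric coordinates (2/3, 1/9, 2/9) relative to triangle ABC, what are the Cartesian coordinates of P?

(17/9, 11/9)

P = (2/3)·A + (1/9)·B + (2/9)·C.
x-coordinate: (2/3)·0 + (1/9)·3 + (2/9)·7 = 17/9.
y-coordinate: (2/3)·0 + (1/9)·7 + (2/9)·2 = 11/9.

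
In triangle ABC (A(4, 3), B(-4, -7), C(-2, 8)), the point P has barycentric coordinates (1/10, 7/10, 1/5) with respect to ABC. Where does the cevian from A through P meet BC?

Line AP meets BC where the A-coordinate vanishes; zeroing P's A-weight and renormalizing leaves B, C-weights 7/10 : 1/5 → (7/9, 2/9).
So Q = (7/9)·B + (2/9)·C = (-32/9, -11/3).

(-32/9, -11/3)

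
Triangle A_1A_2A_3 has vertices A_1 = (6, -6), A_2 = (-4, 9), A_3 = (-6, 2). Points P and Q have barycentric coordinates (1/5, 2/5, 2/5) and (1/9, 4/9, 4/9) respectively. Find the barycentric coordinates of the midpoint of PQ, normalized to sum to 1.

(7/45, 19/45, 19/45)

Since both coordinate triples sum to 1, the midpoint's barycentrics are the componentwise average.
(1/5+1/9)/2 = 7/45; similarly 19/45 and 19/45.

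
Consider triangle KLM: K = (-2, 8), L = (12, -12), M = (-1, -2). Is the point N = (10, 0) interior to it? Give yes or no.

Barycentric coordinates of N: (17/15, 14/15, -16/15).
The three coordinates are positive, positive, negative; a point is interior exactly when all three are positive.

no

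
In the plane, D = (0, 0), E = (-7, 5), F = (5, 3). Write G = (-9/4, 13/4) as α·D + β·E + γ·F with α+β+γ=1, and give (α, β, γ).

Signed area of the reference triangle: [DEF] = ½·(0·(5−3) + (-7)·(3−0) + 5·(0−5)) = ½·(0 − 21 − 25) = -23.
[GEF] = ½·((-9/4)·(5−3) + (-7)·(3−(13/4)) + 5·(13/4−5)) = ½·(-9/2 + 7/4 − 35/4) = -23/4, so the D-coordinate is (-23/4)/(-23) = 1/4.
[DGF] = ½·(0·(13/4−3) + (-9/4)·(3−0) + 5·(0−(13/4))) = ½·(0 − 27/4 − 65/4) = -23/2, so the E-coordinate is 1/2.
[DEG] = ½·(0·(5−(13/4)) + (-7)·(13/4−0) + (-9/4)·(0−5)) = ½·(0 − 91/4 + 45/4) = -23/4, so the F-coordinate is 1/4.
Check: 1/4 + 1/2 + 1/4 = 1.

(1/4, 1/2, 1/4)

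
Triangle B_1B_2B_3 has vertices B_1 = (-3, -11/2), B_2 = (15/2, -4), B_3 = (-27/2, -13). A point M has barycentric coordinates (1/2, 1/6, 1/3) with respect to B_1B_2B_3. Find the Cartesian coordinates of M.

(-19/4, -31/4)

M = (1/2)·B_1 + (1/6)·B_2 + (1/3)·B_3.
x-coordinate: (1/2)·(-3) + (1/6)·(15/2) + (1/3)·(-27/2) = -19/4.
y-coordinate: (1/2)·(-11/2) + (1/6)·(-4) + (1/3)·(-13) = -31/4.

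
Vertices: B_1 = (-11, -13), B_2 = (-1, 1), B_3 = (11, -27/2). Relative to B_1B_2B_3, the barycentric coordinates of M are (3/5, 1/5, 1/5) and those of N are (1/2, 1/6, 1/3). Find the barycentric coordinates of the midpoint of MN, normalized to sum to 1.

(11/20, 11/60, 4/15)

Since both coordinate triples sum to 1, the midpoint's barycentrics are the componentwise average.
(3/5+1/2)/2 = 11/20; similarly 11/60 and 4/15.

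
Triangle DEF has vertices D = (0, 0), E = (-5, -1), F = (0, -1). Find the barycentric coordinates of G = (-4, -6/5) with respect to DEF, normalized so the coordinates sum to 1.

(-1/5, 4/5, 2/5)

Signed area of the reference triangle: [DEF] = ½·(0·(-1−(-1)) + (-5)·(-1−0) + 0·(0−(-1))) = ½·(0 + 5 + 0) = 5/2.
[GEF] = ½·((-4)·(-1−(-1)) + (-5)·(-1−(-6/5)) + 0·(-6/5−(-1))) = ½·(0 − 1 + 0) = -1/2, so the D-coordinate is (-1/2)/(5/2) = -1/5.
[DGF] = ½·(0·(-6/5−(-1)) + (-4)·(-1−0) + 0·(0−(-6/5))) = ½·(0 + 4 + 0) = 2, so the E-coordinate is 4/5.
[DEG] = ½·(0·(-1−(-6/5)) + (-5)·(-6/5−0) + (-4)·(0−(-1))) = ½·(0 + 6 − 4) = 1, so the F-coordinate is 2/5.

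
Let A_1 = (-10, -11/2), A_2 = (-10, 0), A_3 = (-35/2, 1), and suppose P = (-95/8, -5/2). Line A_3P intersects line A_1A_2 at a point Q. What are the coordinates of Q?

Barycentric coordinates of P with respect to A_1A_2A_3: (1/2, 1/4, 1/4).
On side A_1A_2 the A_3-coordinate is zero; dropping P's A_3-weight 1/4 and renormalizing the remaining 1/2 : 1/4 gives weights 2/3, 1/3 on A_1, A_2.
Q = (2/3)·(-10, -11/2) + (1/3)·(-10, 0) = (-10, -11/3).

(-10, -11/3)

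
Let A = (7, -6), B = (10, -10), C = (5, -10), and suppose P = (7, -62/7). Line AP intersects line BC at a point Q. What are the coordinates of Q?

(7, -10)

Barycentric coordinates of P with respect to ABC: (2/7, 2/7, 3/7).
On side BC the A-coordinate is zero; dropping P's A-weight 2/7 and renormalizing the remaining 2/7 : 3/7 gives weights 2/5, 3/5 on B, C.
Q = (2/5)·(10, -10) + (3/5)·(5, -10) = (7, -10).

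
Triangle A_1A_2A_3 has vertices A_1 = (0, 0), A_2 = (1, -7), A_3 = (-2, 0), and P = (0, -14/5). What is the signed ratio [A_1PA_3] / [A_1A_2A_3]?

[A_1A_2A_3] = ½·(0·(-7−0) + 1·(0−0) + (-2)·(0−(-7))) = ½·(0 + 0 − 14) = -7.
[A_1PA_3] = ½·(0·(-14/5−0) + 0·(0−0) + (-2)·(0−(-14/5))) = ½·(0 + 0 − 28/5) = -14/5, so the ratio is (-14/5)/(-7) = 2/5.

2/5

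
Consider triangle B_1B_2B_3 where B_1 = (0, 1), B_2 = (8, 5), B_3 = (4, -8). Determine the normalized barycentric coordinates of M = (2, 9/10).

Signed area of the reference triangle: [B_1B_2B_3] = ½·(0·(5−(-8)) + 8·(-8−1) + 4·(1−5)) = ½·(0 − 72 − 16) = -44.
[MB_2B_3] = ½·(2·(5−(-8)) + 8·(-8−(9/10)) + 4·(9/10−5)) = ½·(26 − 356/5 − 82/5) = -154/5, so the B_1-coordinate is (-154/5)/(-44) = 7/10.
[B_1MB_3] = ½·(0·(9/10−(-8)) + 2·(-8−1) + 4·(1−(9/10))) = ½·(0 − 18 + 2/5) = -44/5, so the B_2-coordinate is 1/5.
[B_1B_2M] = ½·(0·(5−(9/10)) + 8·(9/10−1) + 2·(1−5)) = ½·(0 − 4/5 − 8) = -22/5, so the B_3-coordinate is 1/10.

(7/10, 1/5, 1/10)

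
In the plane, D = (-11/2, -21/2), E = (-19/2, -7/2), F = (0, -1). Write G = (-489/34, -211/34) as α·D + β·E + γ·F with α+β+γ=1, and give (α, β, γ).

(3/17, 24/17, -10/17)

Signed area of the reference triangle: [DEF] = ½·((-11/2)·(-7/2−(-1)) + (-19/2)·(-1−(-21/2)) + 0·(-21/2−(-7/2))) = ½·(55/4 − 361/4 + 0) = -153/4.
[GEF] = ½·((-489/34)·(-7/2−(-1)) + (-19/2)·(-1−(-211/34)) + 0·(-211/34−(-7/2))) = ½·(2445/68 − 3363/68 + 0) = -27/4, so the D-coordinate is (-27/4)/(-153/4) = 3/17.
[DGF] = ½·((-11/2)·(-211/34−(-1)) + (-489/34)·(-1−(-21/2)) + 0·(-21/2−(-211/34))) = ½·(1947/68 − 9291/68 + 0) = -54, so the E-coordinate is 24/17.
[DEG] = ½·((-11/2)·(-7/2−(-211/34)) + (-19/2)·(-211/34−(-21/2)) + (-489/34)·(-21/2−(-7/2))) = ½·(-253/17 − 1387/34 + 3423/34) = 45/2, so the F-coordinate is -10/17.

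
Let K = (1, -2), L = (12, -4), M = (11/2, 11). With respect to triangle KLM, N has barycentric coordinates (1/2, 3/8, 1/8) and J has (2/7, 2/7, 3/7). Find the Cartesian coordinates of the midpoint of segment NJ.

Barycentric coordinates of the midpoint are the average: (11/28, 37/112, 31/112).
Converting: (11/28)·K + (37/112)·L + (31/112)·M = (1317/224, 15/16).

(1317/224, 15/16)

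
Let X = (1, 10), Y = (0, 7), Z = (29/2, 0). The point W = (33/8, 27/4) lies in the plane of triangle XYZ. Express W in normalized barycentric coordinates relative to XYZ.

(1/2, 1/4, 1/4)

Signed area of the reference triangle: [XYZ] = ½·(1·(7−0) + 0·(0−10) + (29/2)·(10−7)) = ½·(7 + 0 + 87/2) = 101/4.
[WYZ] = ½·((33/8)·(7−0) + 0·(0−(27/4)) + (29/2)·(27/4−7)) = ½·(231/8 + 0 − 29/8) = 101/8, so the X-coordinate is (101/8)/(101/4) = 1/2.
[XWZ] = ½·(1·(27/4−0) + (33/8)·(0−10) + (29/2)·(10−(27/4))) = ½·(27/4 − 165/4 + 377/8) = 101/16, so the Y-coordinate is 1/4.
[XYW] = ½·(1·(7−(27/4)) + 0·(27/4−10) + (33/8)·(10−7)) = ½·(1/4 + 0 + 99/8) = 101/16, so the Z-coordinate is 1/4.
Check: 1/2 + 1/4 + 1/4 = 1.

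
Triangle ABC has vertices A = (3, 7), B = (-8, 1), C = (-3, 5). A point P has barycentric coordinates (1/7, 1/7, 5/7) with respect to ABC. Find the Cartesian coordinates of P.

(-20/7, 33/7)

P = (1/7)·A + (1/7)·B + (5/7)·C.
x-coordinate: (1/7)·3 + (1/7)·(-8) + (5/7)·(-3) = -20/7.
y-coordinate: (1/7)·7 + (1/7)·1 + (5/7)·5 = 33/7.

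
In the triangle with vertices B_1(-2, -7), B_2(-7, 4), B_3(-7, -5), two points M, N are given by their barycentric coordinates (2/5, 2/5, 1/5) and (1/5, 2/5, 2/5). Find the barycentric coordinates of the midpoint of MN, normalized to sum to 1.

Since both coordinate triples sum to 1, the midpoint's barycentrics are the componentwise average.
(2/5+1/5)/2 = 3/10; similarly 2/5 and 3/10.

(3/10, 2/5, 3/10)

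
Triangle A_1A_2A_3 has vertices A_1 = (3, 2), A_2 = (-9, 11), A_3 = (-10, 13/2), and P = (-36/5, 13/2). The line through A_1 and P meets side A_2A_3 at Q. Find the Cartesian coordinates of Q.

Barycentric coordinates of P with respect to A_1A_2A_3: (1/5, 1/5, 3/5).
On side A_2A_3 the A_1-coordinate is zero; dropping P's A_1-weight 1/5 and renormalizing the remaining 1/5 : 3/5 gives weights 1/4, 3/4 on A_2, A_3.
Q = (1/4)·(-9, 11) + (3/4)·(-10, 13/2) = (-39/4, 61/8).

(-39/4, 61/8)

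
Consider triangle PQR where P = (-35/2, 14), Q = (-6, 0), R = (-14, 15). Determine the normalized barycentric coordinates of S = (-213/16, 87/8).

Signed area of the reference triangle: [PQR] = ½·((-35/2)·(0−15) + (-6)·(15−14) + (-14)·(14−0)) = ½·(525/2 − 6 − 196) = 121/4.
[SQR] = ½·((-213/16)·(0−15) + (-6)·(15−(87/8)) + (-14)·(87/8−0)) = ½·(3195/16 − 99/4 − 609/4) = 363/32, so the P-coordinate is (363/32)/(121/4) = 3/8.
[PSR] = ½·((-35/2)·(87/8−15) + (-213/16)·(15−14) + (-14)·(14−(87/8))) = ½·(1155/16 − 213/16 − 175/4) = 121/16, so the Q-coordinate is 1/4.
[PQS] = ½·((-35/2)·(0−(87/8)) + (-6)·(87/8−14) + (-213/16)·(14−0)) = ½·(3045/16 + 75/4 − 1491/8) = 363/32, so the R-coordinate is 3/8.

(3/8, 1/4, 3/8)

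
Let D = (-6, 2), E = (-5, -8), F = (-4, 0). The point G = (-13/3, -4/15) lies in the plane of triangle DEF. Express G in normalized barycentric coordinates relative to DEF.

Signed area of the reference triangle: [DEF] = ½·((-6)·(-8−0) + (-5)·(0−2) + (-4)·(2−(-8))) = ½·(48 + 10 − 40) = 9.
[GEF] = ½·((-13/3)·(-8−0) + (-5)·(0−(-4/15)) + (-4)·(-4/15−(-8))) = ½·(104/3 − 4/3 − 464/15) = 6/5, so the D-coordinate is (6/5)/9 = 2/15.
[DGF] = ½·((-6)·(-4/15−0) + (-13/3)·(0−2) + (-4)·(2−(-4/15))) = ½·(8/5 + 26/3 − 136/15) = 3/5, so the E-coordinate is 1/15.
[DEG] = ½·((-6)·(-8−(-4/15)) + (-5)·(-4/15−2) + (-13/3)·(2−(-8))) = ½·(232/5 + 34/3 − 130/3) = 36/5, so the F-coordinate is 4/5.
Check: 2/15 + 1/15 + 4/5 = 1.

(2/15, 1/15, 4/5)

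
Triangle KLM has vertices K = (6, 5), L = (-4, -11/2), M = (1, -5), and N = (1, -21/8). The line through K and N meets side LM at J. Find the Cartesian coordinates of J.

Barycentric coordinates of N with respect to KLM: (1/4, 1/4, 1/2).
On side LM the K-coordinate is zero; dropping N's K-weight 1/4 and renormalizing the remaining 1/4 : 1/2 gives weights 1/3, 2/3 on L, M.
J = (1/3)·(-4, -11/2) + (2/3)·(1, -5) = (-2/3, -31/6).

(-2/3, -31/6)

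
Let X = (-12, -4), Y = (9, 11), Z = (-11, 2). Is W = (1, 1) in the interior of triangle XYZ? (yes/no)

Barycentric coordinates of W: (128/111, 73/111, -30/37).
The three coordinates are positive, positive, negative; a point is interior exactly when all three are positive.

no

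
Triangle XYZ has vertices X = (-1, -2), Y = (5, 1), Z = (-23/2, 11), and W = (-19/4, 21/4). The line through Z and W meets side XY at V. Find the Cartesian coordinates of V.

(2, -1/2)

Barycentric coordinates of W with respect to XYZ: (1/4, 1/4, 1/2).
On side XY the Z-coordinate is zero; dropping W's Z-weight 1/2 and renormalizing the remaining 1/4 : 1/4 gives weights 1/2, 1/2 on X, Y.
V = (1/2)·(-1, -2) + (1/2)·(5, 1) = (2, -1/2).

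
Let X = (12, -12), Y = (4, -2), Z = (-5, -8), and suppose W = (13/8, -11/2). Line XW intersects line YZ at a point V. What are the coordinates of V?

Barycentric coordinates of W with respect to XYZ: (1/8, 1/2, 3/8).
On side YZ the X-coordinate is zero; dropping W's X-weight 1/8 and renormalizing the remaining 1/2 : 3/8 gives weights 4/7, 3/7 on Y, Z.
V = (4/7)·(4, -2) + (3/7)·(-5, -8) = (1/7, -32/7).

(1/7, -32/7)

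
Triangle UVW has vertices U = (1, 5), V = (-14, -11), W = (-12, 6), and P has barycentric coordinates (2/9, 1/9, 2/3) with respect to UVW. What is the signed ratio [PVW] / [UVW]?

The signed ratio [PVW]/[UVW] equals the barycentric coordinate of P at vertex U, which is 2/9.

2/9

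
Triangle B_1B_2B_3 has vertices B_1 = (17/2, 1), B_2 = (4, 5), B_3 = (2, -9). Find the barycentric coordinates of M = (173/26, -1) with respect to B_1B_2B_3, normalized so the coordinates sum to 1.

Signed area of the reference triangle: [B_1B_2B_3] = ½·((17/2)·(5−(-9)) + 4·(-9−1) + 2·(1−5)) = ½·(119 − 40 − 8) = 71/2.
[MB_2B_3] = ½·((173/26)·(5−(-9)) + 4·(-9−(-1)) + 2·(-1−5)) = ½·(1211/13 − 32 − 12) = 639/26, so the B_1-coordinate is (639/26)/(71/2) = 9/13.
[B_1MB_3] = ½·((17/2)·(-1−(-9)) + (173/26)·(-9−1) + 2·(1−(-1))) = ½·(68 − 865/13 + 4) = 71/26, so the B_2-coordinate is 1/13.
[B_1B_2M] = ½·((17/2)·(5−(-1)) + 4·(-1−1) + (173/26)·(1−5)) = ½·(51 − 8 − 346/13) = 213/26, so the B_3-coordinate is 3/13.
Check: 9/13 + 1/13 + 3/13 = 1.

(9/13, 1/13, 3/13)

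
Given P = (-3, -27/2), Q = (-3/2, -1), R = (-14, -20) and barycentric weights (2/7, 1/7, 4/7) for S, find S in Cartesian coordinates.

(-127/14, -108/7)

S = (2/7)·P + (1/7)·Q + (4/7)·R.
x-coordinate: (2/7)·(-3) + (1/7)·(-3/2) + (4/7)·(-14) = -127/14.
y-coordinate: (2/7)·(-27/2) + (1/7)·(-1) + (4/7)·(-20) = -108/7.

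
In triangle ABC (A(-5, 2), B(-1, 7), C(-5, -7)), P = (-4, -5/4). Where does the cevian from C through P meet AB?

(-3, 9/2)

Barycentric coordinates of P with respect to ABC: (1/4, 1/4, 1/2).
On side AB the C-coordinate is zero; dropping P's C-weight 1/2 and renormalizing the remaining 1/4 : 1/4 gives weights 1/2, 1/2 on A, B.
Q = (1/2)·(-5, 2) + (1/2)·(-1, 7) = (-3, 9/2).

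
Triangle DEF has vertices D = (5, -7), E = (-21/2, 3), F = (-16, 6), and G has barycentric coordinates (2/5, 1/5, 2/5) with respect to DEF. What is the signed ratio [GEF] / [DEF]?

2/5

The signed ratio [GEF]/[DEF] equals the barycentric coordinate of G at vertex D, which is 2/5.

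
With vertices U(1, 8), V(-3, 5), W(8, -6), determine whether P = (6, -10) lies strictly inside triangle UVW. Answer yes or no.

Barycentric coordinates of P: (-6/7, 8/11, 87/77).
The three coordinates are negative, positive, positive; a point is interior exactly when all three are positive.

no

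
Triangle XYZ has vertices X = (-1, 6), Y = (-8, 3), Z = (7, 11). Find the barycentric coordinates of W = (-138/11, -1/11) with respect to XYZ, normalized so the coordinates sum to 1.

(10/11, 9/11, -8/11)

Signed area of the reference triangle: [XYZ] = ½·((-1)·(3−11) + (-8)·(11−6) + 7·(6−3)) = ½·(8 − 40 + 21) = -11/2.
[WYZ] = ½·((-138/11)·(3−11) + (-8)·(11−(-1/11)) + 7·(-1/11−3)) = ½·(1104/11 − 976/11 − 238/11) = -5, so the X-coordinate is (-5)/(-11/2) = 10/11.
[XWZ] = ½·((-1)·(-1/11−11) + (-138/11)·(11−6) + 7·(6−(-1/11))) = ½·(122/11 − 690/11 + 469/11) = -9/2, so the Y-coordinate is 9/11.
[XYW] = ½·((-1)·(3−(-1/11)) + (-8)·(-1/11−6) + (-138/11)·(6−3)) = ½·(-34/11 + 536/11 − 414/11) = 4, so the Z-coordinate is -8/11.
Check: 10/11 + 9/11 − 8/11 = 1.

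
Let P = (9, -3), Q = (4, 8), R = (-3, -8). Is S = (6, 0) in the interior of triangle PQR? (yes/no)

Barycentric coordinates of S: (88/157, 51/157, 18/157).
The three coordinates are positive, positive, positive; a point is interior exactly when all three are positive.

yes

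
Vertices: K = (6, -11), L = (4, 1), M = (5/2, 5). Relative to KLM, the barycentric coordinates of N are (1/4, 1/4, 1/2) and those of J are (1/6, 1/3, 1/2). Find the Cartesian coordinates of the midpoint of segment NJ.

Barycentric coordinates of the midpoint are the average: (5/24, 7/24, 1/2).
Converting: (5/24)·K + (7/24)·L + (1/2)·M = (11/3, 1/2).

(11/3, 1/2)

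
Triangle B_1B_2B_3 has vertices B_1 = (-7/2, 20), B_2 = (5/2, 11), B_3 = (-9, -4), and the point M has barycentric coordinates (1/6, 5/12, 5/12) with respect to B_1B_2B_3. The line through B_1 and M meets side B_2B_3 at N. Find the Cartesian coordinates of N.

Line B_1M meets B_2B_3 where the B_1-coordinate vanishes; zeroing M's B_1-weight and renormalizing leaves B_2, B_3-weights 5/12 : 5/12 → (1/2, 1/2).
So N = (1/2)·B_2 + (1/2)·B_3 = (-13/4, 7/2).

(-13/4, 7/2)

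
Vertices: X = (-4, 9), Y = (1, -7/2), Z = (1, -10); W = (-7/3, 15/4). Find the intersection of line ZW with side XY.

Barycentric coordinates of W with respect to XYZ: (2/3, 1/6, 1/6).
On side XY the Z-coordinate is zero; dropping W's Z-weight 1/6 and renormalizing the remaining 2/3 : 1/6 gives weights 4/5, 1/5 on X, Y.
V = (4/5)·(-4, 9) + (1/5)·(1, -7/2) = (-3, 13/2).

(-3, 13/2)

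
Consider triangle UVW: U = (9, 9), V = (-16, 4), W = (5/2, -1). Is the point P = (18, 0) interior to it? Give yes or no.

no

Barycentric coordinates of P: (64/145, -99/145, 36/29).
The three coordinates are positive, negative, positive; a point is interior exactly when all three are positive.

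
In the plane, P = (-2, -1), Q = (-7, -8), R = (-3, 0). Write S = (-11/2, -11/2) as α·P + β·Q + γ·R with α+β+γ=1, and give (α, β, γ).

Signed area of the reference triangle: [PQR] = ½·((-2)·(-8−0) + (-7)·(0−(-1)) + (-3)·(-1−(-8))) = ½·(16 − 7 − 21) = -6.
[SQR] = ½·((-11/2)·(-8−0) + (-7)·(0−(-11/2)) + (-3)·(-11/2−(-8))) = ½·(44 − 77/2 − 15/2) = -1, so the P-coordinate is (-1)/(-6) = 1/6.
[PSR] = ½·((-2)·(-11/2−0) + (-11/2)·(0−(-1)) + (-3)·(-1−(-11/2))) = ½·(11 − 11/2 − 27/2) = -4, so the Q-coordinate is 2/3.
[PQS] = ½·((-2)·(-8−(-11/2)) + (-7)·(-11/2−(-1)) + (-11/2)·(-1−(-8))) = ½·(5 + 63/2 − 77/2) = -1, so the R-coordinate is 1/6.
Check: 1/6 + 2/3 + 1/6 = 1.

(1/6, 2/3, 1/6)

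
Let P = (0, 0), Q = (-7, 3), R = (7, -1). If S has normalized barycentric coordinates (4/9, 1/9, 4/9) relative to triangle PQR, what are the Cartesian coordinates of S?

(7/3, -1/9)

S = (4/9)·P + (1/9)·Q + (4/9)·R.
x-coordinate: (4/9)·0 + (1/9)·(-7) + (4/9)·7 = 7/3.
y-coordinate: (4/9)·0 + (1/9)·3 + (4/9)·(-1) = -1/9.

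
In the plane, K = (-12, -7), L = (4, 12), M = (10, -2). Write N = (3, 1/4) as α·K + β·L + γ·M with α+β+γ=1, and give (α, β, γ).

(1/4, 1/4, 1/2)

Signed area of the reference triangle: [KLM] = ½·((-12)·(12−(-2)) + 4·(-2−(-7)) + 10·(-7−12)) = ½·(-168 + 20 − 190) = -169.
[NLM] = ½·(3·(12−(-2)) + 4·(-2−(1/4)) + 10·(1/4−12)) = ½·(42 − 9 − 235/2) = -169/4, so the K-coordinate is (-169/4)/(-169) = 1/4.
[KNM] = ½·((-12)·(1/4−(-2)) + 3·(-2−(-7)) + 10·(-7−(1/4))) = ½·(-27 + 15 − 145/2) = -169/4, so the L-coordinate is 1/4.
[KLN] = ½·((-12)·(12−(1/4)) + 4·(1/4−(-7)) + 3·(-7−12)) = ½·(-141 + 29 − 57) = -169/2, so the M-coordinate is 1/2.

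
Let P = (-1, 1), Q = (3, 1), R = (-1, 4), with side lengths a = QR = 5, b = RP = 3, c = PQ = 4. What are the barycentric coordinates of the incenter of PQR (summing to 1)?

The incenter has barycentric coordinates proportional to the opposite side lengths: (5 : 3 : 4).
Normalizing by 5+3+4 = 12 gives (5/12, 1/4, 1/3).

(5/12, 1/4, 1/3)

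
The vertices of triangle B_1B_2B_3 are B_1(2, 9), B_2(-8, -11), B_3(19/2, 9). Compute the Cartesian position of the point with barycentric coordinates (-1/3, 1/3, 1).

M = (-1/3)·B_1 + (1/3)·B_2 + 1·B_3.
x-coordinate: (-1/3)·2 + (1/3)·(-8) + 1·(19/2) = 37/6.
y-coordinate: (-1/3)·9 + (1/3)·(-11) + 1·9 = 7/3.

(37/6, 7/3)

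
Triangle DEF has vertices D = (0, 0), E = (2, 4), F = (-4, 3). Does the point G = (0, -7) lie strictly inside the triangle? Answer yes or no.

Barycentric coordinates of G: (32/11, -14/11, -7/11).
The three coordinates are positive, negative, negative; a point is interior exactly when all three are positive.

no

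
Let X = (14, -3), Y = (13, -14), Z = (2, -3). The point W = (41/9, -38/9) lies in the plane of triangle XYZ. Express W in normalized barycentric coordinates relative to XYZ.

Signed area of the reference triangle: [XYZ] = ½·(14·(-14−(-3)) + 13·(-3−(-3)) + 2·(-3−(-14))) = ½·(-154 + 0 + 22) = -66.
[WYZ] = ½·((41/9)·(-14−(-3)) + 13·(-3−(-38/9)) + 2·(-38/9−(-14))) = ½·(-451/9 + 143/9 + 176/9) = -22/3, so the X-coordinate is (-22/3)/(-66) = 1/9.
[XWZ] = ½·(14·(-38/9−(-3)) + (41/9)·(-3−(-3)) + 2·(-3−(-38/9))) = ½·(-154/9 + 0 + 22/9) = -22/3, so the Y-coordinate is 1/9.
[XYW] = ½·(14·(-14−(-38/9)) + 13·(-38/9−(-3)) + (41/9)·(-3−(-14))) = ½·(-1232/9 − 143/9 + 451/9) = -154/3, so the Z-coordinate is 7/9.
Check: 1/9 + 1/9 + 7/9 = 1.

(1/9, 1/9, 7/9)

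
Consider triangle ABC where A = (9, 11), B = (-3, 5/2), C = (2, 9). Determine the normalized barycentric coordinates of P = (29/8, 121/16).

(1/2, 3/8, 1/8)

Signed area of the reference triangle: [ABC] = ½·(9·(5/2−9) + (-3)·(9−11) + 2·(11−(5/2))) = ½·(-117/2 + 6 + 17) = -71/4.
[PBC] = ½·((29/8)·(5/2−9) + (-3)·(9−(121/16)) + 2·(121/16−(5/2))) = ½·(-377/16 − 69/16 + 81/8) = -71/8, so the A-coordinate is (-71/8)/(-71/4) = 1/2.
[APC] = ½·(9·(121/16−9) + (29/8)·(9−11) + 2·(11−(121/16))) = ½·(-207/16 − 29/4 + 55/8) = -213/32, so the B-coordinate is 3/8.
[ABP] = ½·(9·(5/2−(121/16)) + (-3)·(121/16−11) + (29/8)·(11−(5/2))) = ½·(-729/16 + 165/16 + 493/16) = -71/32, so the C-coordinate is 1/8.
Check: 1/2 + 3/8 + 1/8 = 1.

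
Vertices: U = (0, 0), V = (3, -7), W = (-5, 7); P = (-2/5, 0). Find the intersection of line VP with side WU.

(-5/4, 7/4)

Barycentric coordinates of P with respect to UVW: (3/5, 1/5, 1/5).
On side WU the V-coordinate is zero; dropping P's V-weight 1/5 and renormalizing the remaining 1/5 : 3/5 gives weights 1/4, 3/4 on W, U.
Q = (1/4)·(-5, 7) + (3/4)·(0, 0) = (-5/4, 7/4).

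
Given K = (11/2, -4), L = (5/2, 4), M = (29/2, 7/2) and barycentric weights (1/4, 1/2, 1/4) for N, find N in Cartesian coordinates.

N = (1/4)·K + (1/2)·L + (1/4)·M.
x-coordinate: (1/4)·(11/2) + (1/2)·(5/2) + (1/4)·(29/2) = 25/4.
y-coordinate: (1/4)·(-4) + (1/2)·4 + (1/4)·(7/2) = 15/8.

(25/4, 15/8)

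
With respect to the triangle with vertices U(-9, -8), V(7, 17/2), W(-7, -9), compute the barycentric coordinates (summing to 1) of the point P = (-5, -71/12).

(1/6, 1/6, 2/3)

Signed area of the reference triangle: [UVW] = ½·((-9)·(17/2−(-9)) + 7·(-9−(-8)) + (-7)·(-8−(17/2))) = ½·(-315/2 − 7 + 231/2) = -49/2.
[PVW] = ½·((-5)·(17/2−(-9)) + 7·(-9−(-71/12)) + (-7)·(-71/12−(17/2))) = ½·(-175/2 − 259/12 + 1211/12) = -49/12, so the U-coordinate is (-49/12)/(-49/2) = 1/6.
[UPW] = ½·((-9)·(-71/12−(-9)) + (-5)·(-9−(-8)) + (-7)·(-8−(-71/12))) = ½·(-111/4 + 5 + 175/12) = -49/12, so the V-coordinate is 1/6.
[UVP] = ½·((-9)·(17/2−(-71/12)) + 7·(-71/12−(-8)) + (-5)·(-8−(17/2))) = ½·(-519/4 + 175/12 + 165/2) = -49/3, so the W-coordinate is 2/3.
Check: 1/6 + 1/6 + 2/3 = 1.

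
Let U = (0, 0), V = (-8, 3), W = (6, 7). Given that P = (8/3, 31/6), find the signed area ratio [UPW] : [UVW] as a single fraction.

[UVW] = ½·(0·(3−7) + (-8)·(7−0) + 6·(0−3)) = ½·(0 − 56 − 18) = -37.
[UPW] = ½·(0·(31/6−7) + (8/3)·(7−0) + 6·(0−(31/6))) = ½·(0 + 56/3 − 31) = -37/6, so the ratio is (-37/6)/(-37) = 1/6.

1/6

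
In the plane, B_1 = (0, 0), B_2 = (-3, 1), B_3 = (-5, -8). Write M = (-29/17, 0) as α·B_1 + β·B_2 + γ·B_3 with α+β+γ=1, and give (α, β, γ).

(8/17, 8/17, 1/17)

Signed area of the reference triangle: [B_1B_2B_3] = ½·(0·(1−(-8)) + (-3)·(-8−0) + (-5)·(0−1)) = ½·(0 + 24 + 5) = 29/2.
[MB_2B_3] = ½·((-29/17)·(1−(-8)) + (-3)·(-8−0) + (-5)·(0−1)) = ½·(-261/17 + 24 + 5) = 116/17, so the B_1-coordinate is (116/17)/(29/2) = 8/17.
[B_1MB_3] = ½·(0·(0−(-8)) + (-29/17)·(-8−0) + (-5)·(0−0)) = ½·(0 + 232/17 + 0) = 116/17, so the B_2-coordinate is 8/17.
[B_1B_2M] = ½·(0·(1−0) + (-3)·(0−0) + (-29/17)·(0−1)) = ½·(0 + 0 + 29/17) = 29/34, so the B_3-coordinate is 1/17.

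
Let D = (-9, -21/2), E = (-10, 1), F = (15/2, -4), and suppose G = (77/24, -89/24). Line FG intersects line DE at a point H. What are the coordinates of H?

Barycentric coordinates of G with respect to DEF: (1/12, 1/6, 3/4).
On side DE the F-coordinate is zero; dropping G's F-weight 3/4 and renormalizing the remaining 1/12 : 1/6 gives weights 1/3, 2/3 on D, E.
H = (1/3)·(-9, -21/2) + (2/3)·(-10, 1) = (-29/3, -17/6).

(-29/3, -17/6)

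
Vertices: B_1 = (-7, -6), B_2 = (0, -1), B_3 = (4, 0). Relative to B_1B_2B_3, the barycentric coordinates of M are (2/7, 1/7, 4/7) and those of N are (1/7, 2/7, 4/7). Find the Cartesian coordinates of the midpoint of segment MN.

(11/14, -3/2)

Barycentric coordinates of the midpoint are the average: (3/14, 3/14, 4/7).
Converting: (3/14)·B_1 + (3/14)·B_2 + (4/7)·B_3 = (11/14, -3/2).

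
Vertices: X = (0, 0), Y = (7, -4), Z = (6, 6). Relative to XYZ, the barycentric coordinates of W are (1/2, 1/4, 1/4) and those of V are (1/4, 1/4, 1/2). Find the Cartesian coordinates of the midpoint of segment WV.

Barycentric coordinates of the midpoint are the average: (3/8, 1/4, 3/8).
Converting: (3/8)·X + (1/4)·Y + (3/8)·Z = (4, 5/4).

(4, 5/4)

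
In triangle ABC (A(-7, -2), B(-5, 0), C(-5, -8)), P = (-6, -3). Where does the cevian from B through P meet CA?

Barycentric coordinates of P with respect to ABC: (1/2, 1/4, 1/4).
On side CA the B-coordinate is zero; dropping P's B-weight 1/4 and renormalizing the remaining 1/4 : 1/2 gives weights 1/3, 2/3 on C, A.
Q = (1/3)·(-5, -8) + (2/3)·(-7, -2) = (-19/3, -4).

(-19/3, -4)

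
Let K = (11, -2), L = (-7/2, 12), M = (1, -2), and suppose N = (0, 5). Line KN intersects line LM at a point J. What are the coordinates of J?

(-11/7, 6)

Barycentric coordinates of N with respect to KLM: (1/8, 1/2, 3/8).
On side LM the K-coordinate is zero; dropping N's K-weight 1/8 and renormalizing the remaining 1/2 : 3/8 gives weights 4/7, 3/7 on L, M.
J = (4/7)·(-7/2, 12) + (3/7)·(1, -2) = (-11/7, 6).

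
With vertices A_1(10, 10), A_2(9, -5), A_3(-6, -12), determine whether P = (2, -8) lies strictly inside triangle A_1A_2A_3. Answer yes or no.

yes

Barycentric coordinates of P: (2/109, 56/109, 51/109).
The three coordinates are positive, positive, positive; a point is interior exactly when all three are positive.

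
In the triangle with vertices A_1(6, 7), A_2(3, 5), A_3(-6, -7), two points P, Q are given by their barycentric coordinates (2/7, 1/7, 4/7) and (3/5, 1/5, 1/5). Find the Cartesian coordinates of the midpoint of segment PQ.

Barycentric coordinates of the midpoint are the average: (31/70, 6/35, 27/70).
Converting: (31/70)·A_1 + (6/35)·A_2 + (27/70)·A_3 = (6/7, 44/35).

(6/7, 44/35)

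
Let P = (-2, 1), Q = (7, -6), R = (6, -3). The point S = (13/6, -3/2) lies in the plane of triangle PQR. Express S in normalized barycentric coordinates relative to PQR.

(1/2, 1/6, 1/3)

Signed area of the reference triangle: [PQR] = ½·((-2)·(-6−(-3)) + 7·(-3−1) + 6·(1−(-6))) = ½·(6 − 28 + 42) = 10.
[SQR] = ½·((13/6)·(-6−(-3)) + 7·(-3−(-3/2)) + 6·(-3/2−(-6))) = ½·(-13/2 − 21/2 + 27) = 5, so the P-coordinate is 5/10 = 1/2.
[PSR] = ½·((-2)·(-3/2−(-3)) + (13/6)·(-3−1) + 6·(1−(-3/2))) = ½·(-3 − 26/3 + 15) = 5/3, so the Q-coordinate is 1/6.
[PQS] = ½·((-2)·(-6−(-3/2)) + 7·(-3/2−1) + (13/6)·(1−(-6))) = ½·(9 − 35/2 + 91/6) = 10/3, so the R-coordinate is 1/3.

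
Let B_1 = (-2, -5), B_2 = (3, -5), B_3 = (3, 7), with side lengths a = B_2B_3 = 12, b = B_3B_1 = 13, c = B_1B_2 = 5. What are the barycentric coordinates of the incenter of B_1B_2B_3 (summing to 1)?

(2/5, 13/30, 1/6)

The incenter has barycentric coordinates proportional to the opposite side lengths: (12 : 13 : 5).
Normalizing by 12+13+5 = 30 gives (2/5, 13/30, 1/6).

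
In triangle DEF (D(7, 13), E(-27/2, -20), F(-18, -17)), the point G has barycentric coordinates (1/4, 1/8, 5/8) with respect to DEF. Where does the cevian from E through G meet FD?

Line EG meets FD where the E-coordinate vanishes; zeroing G's E-weight and renormalizing leaves F, D-weights 5/8 : 1/4 → (5/7, 2/7).
So H = (5/7)·F + (2/7)·D = (-76/7, -59/7).

(-76/7, -59/7)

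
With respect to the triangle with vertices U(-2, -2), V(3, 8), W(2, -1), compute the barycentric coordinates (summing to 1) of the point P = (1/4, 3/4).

(1/2, 1/4, 1/4)

Signed area of the reference triangle: [UVW] = ½·((-2)·(8−(-1)) + 3·(-1−(-2)) + 2·(-2−8)) = ½·(-18 + 3 − 20) = -35/2.
[PVW] = ½·((1/4)·(8−(-1)) + 3·(-1−(3/4)) + 2·(3/4−8)) = ½·(9/4 − 21/4 − 29/2) = -35/4, so the U-coordinate is (-35/4)/(-35/2) = 1/2.
[UPW] = ½·((-2)·(3/4−(-1)) + (1/4)·(-1−(-2)) + 2·(-2−(3/4))) = ½·(-7/2 + 1/4 − 11/2) = -35/8, so the V-coordinate is 1/4.
[UVP] = ½·((-2)·(8−(3/4)) + 3·(3/4−(-2)) + (1/4)·(-2−8)) = ½·(-29/2 + 33/4 − 5/2) = -35/8, so the W-coordinate is 1/4.
Check: 1/2 + 1/4 + 1/4 = 1.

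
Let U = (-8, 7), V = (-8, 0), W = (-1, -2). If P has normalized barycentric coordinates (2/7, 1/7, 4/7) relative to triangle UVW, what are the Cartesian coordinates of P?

P = (2/7)·U + (1/7)·V + (4/7)·W.
x-coordinate: (2/7)·(-8) + (1/7)·(-8) + (4/7)·(-1) = -4.
y-coordinate: (2/7)·7 + (1/7)·0 + (4/7)·(-2) = 6/7.

(-4, 6/7)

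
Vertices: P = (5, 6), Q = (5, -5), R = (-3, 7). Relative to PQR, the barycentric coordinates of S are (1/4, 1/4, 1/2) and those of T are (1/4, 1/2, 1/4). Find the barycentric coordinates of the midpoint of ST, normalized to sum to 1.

Since both coordinate triples sum to 1, the midpoint's barycentrics are the componentwise average.
(1/4+1/4)/2 = 1/4; similarly 3/8 and 3/8.

(1/4, 3/8, 3/8)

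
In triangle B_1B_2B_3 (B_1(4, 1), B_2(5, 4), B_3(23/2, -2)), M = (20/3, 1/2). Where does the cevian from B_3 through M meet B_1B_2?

(17/4, 7/4)

Barycentric coordinates of M with respect to B_1B_2B_3: (1/2, 1/6, 1/3).
On side B_1B_2 the B_3-coordinate is zero; dropping M's B_3-weight 1/3 and renormalizing the remaining 1/2 : 1/6 gives weights 3/4, 1/4 on B_1, B_2.
N = (3/4)·(4, 1) + (1/4)·(5, 4) = (17/4, 7/4).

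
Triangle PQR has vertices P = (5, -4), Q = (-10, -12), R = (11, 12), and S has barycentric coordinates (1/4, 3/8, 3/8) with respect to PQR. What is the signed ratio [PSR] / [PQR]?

3/8

The signed ratio [PSR]/[PQR] equals the barycentric coordinate of S at vertex Q, which is 3/8.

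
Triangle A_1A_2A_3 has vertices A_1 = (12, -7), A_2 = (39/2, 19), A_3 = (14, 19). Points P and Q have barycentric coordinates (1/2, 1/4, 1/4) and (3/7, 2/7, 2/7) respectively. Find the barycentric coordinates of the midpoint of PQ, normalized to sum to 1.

(13/28, 15/56, 15/56)

Since both coordinate triples sum to 1, the midpoint's barycentrics are the componentwise average.
(1/2+3/7)/2 = 13/28; similarly 15/56 and 15/56.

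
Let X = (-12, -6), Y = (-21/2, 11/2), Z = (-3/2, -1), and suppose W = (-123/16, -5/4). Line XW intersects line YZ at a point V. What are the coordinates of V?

(-51/10, 8/5)

Barycentric coordinates of W with respect to XYZ: (3/8, 1/4, 3/8).
On side YZ the X-coordinate is zero; dropping W's X-weight 3/8 and renormalizing the remaining 1/4 : 3/8 gives weights 2/5, 3/5 on Y, Z.
V = (2/5)·(-21/2, 11/2) + (3/5)·(-3/2, -1) = (-51/10, 8/5).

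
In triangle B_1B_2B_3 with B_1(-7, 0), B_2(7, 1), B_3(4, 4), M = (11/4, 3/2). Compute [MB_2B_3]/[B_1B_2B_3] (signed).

[B_1B_2B_3] = ½·((-7)·(1−4) + 7·(4−0) + 4·(0−1)) = ½·(21 + 28 − 4) = 45/2.
[MB_2B_3] = ½·((11/4)·(1−4) + 7·(4−(3/2)) + 4·(3/2−1)) = ½·(-33/4 + 35/2 + 2) = 45/8, so the ratio is (45/8)/(45/2) = 1/4.

1/4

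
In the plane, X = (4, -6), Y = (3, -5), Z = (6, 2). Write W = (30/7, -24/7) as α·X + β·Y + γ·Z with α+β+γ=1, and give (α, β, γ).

Signed area of the reference triangle: [XYZ] = ½·(4·(-5−2) + 3·(2−(-6)) + 6·(-6−(-5))) = ½·(-28 + 24 − 6) = -5.
[WYZ] = ½·((30/7)·(-5−2) + 3·(2−(-24/7)) + 6·(-24/7−(-5))) = ½·(-30 + 114/7 + 66/7) = -15/7, so the X-coordinate is (-15/7)/(-5) = 3/7.
[XWZ] = ½·(4·(-24/7−2) + (30/7)·(2−(-6)) + 6·(-6−(-24/7))) = ½·(-152/7 + 240/7 − 108/7) = -10/7, so the Y-coordinate is 2/7.
[XYW] = ½·(4·(-5−(-24/7)) + 3·(-24/7−(-6)) + (30/7)·(-6−(-5))) = ½·(-44/7 + 54/7 − 30/7) = -10/7, so the Z-coordinate is 2/7.

(3/7, 2/7, 2/7)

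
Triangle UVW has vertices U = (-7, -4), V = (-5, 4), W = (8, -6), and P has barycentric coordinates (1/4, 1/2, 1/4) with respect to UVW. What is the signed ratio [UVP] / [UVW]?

The signed ratio [UVP]/[UVW] equals the barycentric coordinate of P at vertex W, which is 1/4.

1/4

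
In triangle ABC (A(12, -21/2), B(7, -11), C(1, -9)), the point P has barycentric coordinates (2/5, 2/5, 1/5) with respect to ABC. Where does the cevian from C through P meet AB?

Line CP meets AB where the C-coordinate vanishes; zeroing P's C-weight and renormalizing leaves A, B-weights 2/5 : 2/5 → (1/2, 1/2).
So Q = (1/2)·A + (1/2)·B = (19/2, -43/4).

(19/2, -43/4)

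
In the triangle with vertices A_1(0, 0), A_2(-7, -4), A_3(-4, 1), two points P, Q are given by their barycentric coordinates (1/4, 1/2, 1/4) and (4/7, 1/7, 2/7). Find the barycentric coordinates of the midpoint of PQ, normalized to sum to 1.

Since both coordinate triples sum to 1, the midpoint's barycentrics are the componentwise average.
(1/4+4/7)/2 = 23/56; similarly 9/28 and 15/56.

(23/56, 9/28, 15/56)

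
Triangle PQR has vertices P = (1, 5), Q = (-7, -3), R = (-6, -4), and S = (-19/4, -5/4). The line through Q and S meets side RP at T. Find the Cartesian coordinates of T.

Barycentric coordinates of S with respect to PQR: (1/4, 1/2, 1/4).
On side RP the Q-coordinate is zero; dropping S's Q-weight 1/2 and renormalizing the remaining 1/4 : 1/4 gives weights 1/2, 1/2 on R, P.
T = (1/2)·(-6, -4) + (1/2)·(1, 5) = (-5/2, 1/2).

(-5/2, 1/2)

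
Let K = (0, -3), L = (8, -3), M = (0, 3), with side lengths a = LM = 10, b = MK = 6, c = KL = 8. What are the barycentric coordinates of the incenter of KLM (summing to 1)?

(5/12, 1/4, 1/3)

The incenter has barycentric coordinates proportional to the opposite side lengths: (10 : 6 : 8).
Normalizing by 10+6+8 = 24 gives (5/12, 1/4, 1/3).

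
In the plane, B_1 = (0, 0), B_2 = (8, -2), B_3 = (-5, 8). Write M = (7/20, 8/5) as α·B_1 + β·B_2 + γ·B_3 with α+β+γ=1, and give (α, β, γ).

(11/20, 1/5, 1/4)

Signed area of the reference triangle: [B_1B_2B_3] = ½·(0·(-2−8) + 8·(8−0) + (-5)·(0−(-2))) = ½·(0 + 64 − 10) = 27.
[MB_2B_3] = ½·((7/20)·(-2−8) + 8·(8−(8/5)) + (-5)·(8/5−(-2))) = ½·(-7/2 + 256/5 − 18) = 297/20, so the B_1-coordinate is (297/20)/27 = 11/20.
[B_1MB_3] = ½·(0·(8/5−8) + (7/20)·(8−0) + (-5)·(0−(8/5))) = ½·(0 + 14/5 + 8) = 27/5, so the B_2-coordinate is 1/5.
[B_1B_2M] = ½·(0·(-2−(8/5)) + 8·(8/5−0) + (7/20)·(0−(-2))) = ½·(0 + 64/5 + 7/10) = 27/4, so the B_3-coordinate is 1/4.
Check: 11/20 + 1/5 + 1/4 = 1.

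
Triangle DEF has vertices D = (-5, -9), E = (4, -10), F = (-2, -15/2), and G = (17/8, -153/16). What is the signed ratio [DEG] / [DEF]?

[DEF] = ½·((-5)·(-10−(-15/2)) + 4·(-15/2−(-9)) + (-2)·(-9−(-10))) = ½·(25/2 + 6 − 2) = 33/4.
[DEG] = ½·((-5)·(-10−(-153/16)) + 4·(-153/16−(-9)) + (17/8)·(-9−(-10))) = ½·(35/16 − 9/4 + 17/8) = 33/32, so the ratio is (33/32)/(33/4) = 1/8.

1/8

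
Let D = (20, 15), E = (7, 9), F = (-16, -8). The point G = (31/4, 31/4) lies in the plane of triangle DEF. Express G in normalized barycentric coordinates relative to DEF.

(1/2, 1/4, 1/4)

Signed area of the reference triangle: [DEF] = ½·(20·(9−(-8)) + 7·(-8−15) + (-16)·(15−9)) = ½·(340 − 161 − 96) = 83/2.
[GEF] = ½·((31/4)·(9−(-8)) + 7·(-8−(31/4)) + (-16)·(31/4−9)) = ½·(527/4 − 441/4 + 20) = 83/4, so the D-coordinate is (83/4)/(83/2) = 1/2.
[DGF] = ½·(20·(31/4−(-8)) + (31/4)·(-8−15) + (-16)·(15−(31/4))) = ½·(315 − 713/4 − 116) = 83/8, so the E-coordinate is 1/4.
[DEG] = ½·(20·(9−(31/4)) + 7·(31/4−15) + (31/4)·(15−9)) = ½·(25 − 203/4 + 93/2) = 83/8, so the F-coordinate is 1/4.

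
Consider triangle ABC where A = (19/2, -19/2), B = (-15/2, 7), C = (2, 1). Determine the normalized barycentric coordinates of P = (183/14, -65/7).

(4/7, -5/7, 8/7)

Signed area of the reference triangle: [ABC] = ½·((19/2)·(7−1) + (-15/2)·(1−(-19/2)) + 2·(-19/2−7)) = ½·(57 − 315/4 − 33) = -219/8.
[PBC] = ½·((183/14)·(7−1) + (-15/2)·(1−(-65/7)) + 2·(-65/7−7)) = ½·(549/7 − 540/7 − 228/7) = -219/14, so the A-coordinate is (-219/14)/(-219/8) = 4/7.
[APC] = ½·((19/2)·(-65/7−1) + (183/14)·(1−(-19/2)) + 2·(-19/2−(-65/7))) = ½·(-684/7 + 549/4 − 3/7) = 1095/56, so the B-coordinate is -5/7.
[ABP] = ½·((19/2)·(7−(-65/7)) + (-15/2)·(-65/7−(-19/2)) + (183/14)·(-19/2−7)) = ½·(1083/7 − 45/28 − 6039/28) = -219/7, so the C-coordinate is 8/7.
Check: 4/7 − 5/7 + 8/7 = 1.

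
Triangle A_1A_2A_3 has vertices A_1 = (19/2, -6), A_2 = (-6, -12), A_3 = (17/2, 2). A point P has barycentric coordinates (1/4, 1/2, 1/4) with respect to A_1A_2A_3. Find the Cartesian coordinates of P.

(3/2, -7)

P = (1/4)·A_1 + (1/2)·A_2 + (1/4)·A_3.
x-coordinate: (1/4)·(19/2) + (1/2)·(-6) + (1/4)·(17/2) = 3/2.
y-coordinate: (1/4)·(-6) + (1/2)·(-12) + (1/4)·2 = -7.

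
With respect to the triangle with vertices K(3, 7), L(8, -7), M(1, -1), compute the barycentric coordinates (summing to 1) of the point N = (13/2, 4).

Signed area of the reference triangle: [KLM] = ½·(3·(-7−(-1)) + 8·(-1−7) + 1·(7−(-7))) = ½·(-18 − 64 + 14) = -34.
[NLM] = ½·((13/2)·(-7−(-1)) + 8·(-1−4) + 1·(4−(-7))) = ½·(-39 − 40 + 11) = -34, so the K-coordinate is (-34)/(-34) = 1.
[KNM] = ½·(3·(4−(-1)) + (13/2)·(-1−7) + 1·(7−4)) = ½·(15 − 52 + 3) = -17, so the L-coordinate is 1/2.
[KLN] = ½·(3·(-7−4) + 8·(4−7) + (13/2)·(7−(-7))) = ½·(-33 − 24 + 91) = 17, so the M-coordinate is -1/2.
Check: 1 + 1/2 − 1/2 = 1.

(1, 1/2, -1/2)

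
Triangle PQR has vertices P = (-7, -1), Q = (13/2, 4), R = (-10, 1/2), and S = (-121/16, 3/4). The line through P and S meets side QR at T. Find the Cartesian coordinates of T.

Barycentric coordinates of S with respect to PQR: (1/8, 1/8, 3/4).
On side QR the P-coordinate is zero; dropping S's P-weight 1/8 and renormalizing the remaining 1/8 : 3/4 gives weights 1/7, 6/7 on Q, R.
T = (1/7)·(13/2, 4) + (6/7)·(-10, 1/2) = (-107/14, 1).

(-107/14, 1)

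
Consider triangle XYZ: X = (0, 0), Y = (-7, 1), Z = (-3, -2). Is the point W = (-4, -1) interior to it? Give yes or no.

yes

Barycentric coordinates of W: (1/17, 5/17, 11/17).
The three coordinates are positive, positive, positive; a point is interior exactly when all three are positive.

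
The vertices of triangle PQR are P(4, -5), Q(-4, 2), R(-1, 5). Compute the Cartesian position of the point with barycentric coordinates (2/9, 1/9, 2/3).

S = (2/9)·P + (1/9)·Q + (2/3)·R.
x-coordinate: (2/9)·4 + (1/9)·(-4) + (2/3)·(-1) = -2/9.
y-coordinate: (2/9)·(-5) + (1/9)·2 + (2/3)·5 = 22/9.

(-2/9, 22/9)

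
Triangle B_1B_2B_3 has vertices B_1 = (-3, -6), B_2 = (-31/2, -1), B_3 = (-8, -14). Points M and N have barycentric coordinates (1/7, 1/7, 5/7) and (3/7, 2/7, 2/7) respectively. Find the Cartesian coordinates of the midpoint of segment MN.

(-229/28, -125/14)

Barycentric coordinates of the midpoint are the average: (2/7, 3/14, 1/2).
Converting: (2/7)·B_1 + (3/14)·B_2 + (1/2)·B_3 = (-229/28, -125/14).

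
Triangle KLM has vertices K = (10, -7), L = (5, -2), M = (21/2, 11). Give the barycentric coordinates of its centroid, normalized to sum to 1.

(1/3, 1/3, 1/3)

The centroid is the average of the vertices, so each weight is 1/3.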